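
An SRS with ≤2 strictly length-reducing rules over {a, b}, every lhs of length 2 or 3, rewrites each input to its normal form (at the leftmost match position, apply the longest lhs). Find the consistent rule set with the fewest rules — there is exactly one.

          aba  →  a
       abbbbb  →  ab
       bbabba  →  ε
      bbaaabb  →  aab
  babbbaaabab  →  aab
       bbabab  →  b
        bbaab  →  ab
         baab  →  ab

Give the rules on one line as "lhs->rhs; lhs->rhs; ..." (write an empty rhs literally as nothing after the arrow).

  | aba => a
  | abbbbb => abbbb => abbb => abb => ab
  | bbabba => babba => bba => ba => ε
  | bbaaabb => baaabb => aabb => aab

ba->; bb->b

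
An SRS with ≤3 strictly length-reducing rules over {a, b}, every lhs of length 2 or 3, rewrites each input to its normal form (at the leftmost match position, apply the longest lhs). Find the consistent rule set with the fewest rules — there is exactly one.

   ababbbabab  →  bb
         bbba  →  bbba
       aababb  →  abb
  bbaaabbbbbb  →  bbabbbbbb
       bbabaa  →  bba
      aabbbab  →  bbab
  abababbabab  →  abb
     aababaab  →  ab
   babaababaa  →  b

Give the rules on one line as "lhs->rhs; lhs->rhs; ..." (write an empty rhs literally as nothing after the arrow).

aa->; aab->; aba->aa

  | ababbbabab => aabbbabab => bbabab => bbaab => bb
  | bbba
  | aababb => abb
  | bbaaabbbbbb => bbabbbbbb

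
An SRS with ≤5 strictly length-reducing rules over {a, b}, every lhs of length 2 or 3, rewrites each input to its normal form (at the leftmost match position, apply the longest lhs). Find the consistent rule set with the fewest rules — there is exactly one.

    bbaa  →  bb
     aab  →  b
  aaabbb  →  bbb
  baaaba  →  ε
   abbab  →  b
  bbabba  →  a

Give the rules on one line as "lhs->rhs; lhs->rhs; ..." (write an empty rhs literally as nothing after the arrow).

  | bbaa => bb
  | aab => ab => b
  | aaabbb => aabbb => abbb => bbb
  | baaaba => baba => aba => ε

ab->b; aba->; ba->a; baa->b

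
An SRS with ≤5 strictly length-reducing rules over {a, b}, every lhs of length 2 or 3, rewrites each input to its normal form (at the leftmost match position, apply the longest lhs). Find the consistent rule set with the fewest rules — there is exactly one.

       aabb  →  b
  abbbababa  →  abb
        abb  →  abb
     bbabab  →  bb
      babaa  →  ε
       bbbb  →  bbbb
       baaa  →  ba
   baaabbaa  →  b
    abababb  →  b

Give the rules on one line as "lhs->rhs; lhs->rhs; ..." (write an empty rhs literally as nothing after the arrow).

aa->; aab->; bab->; bba->b

  | aabb => b
  | abbbababa => abbbaba => abbba => abb
  | abb
  | bbabab => bbab => bb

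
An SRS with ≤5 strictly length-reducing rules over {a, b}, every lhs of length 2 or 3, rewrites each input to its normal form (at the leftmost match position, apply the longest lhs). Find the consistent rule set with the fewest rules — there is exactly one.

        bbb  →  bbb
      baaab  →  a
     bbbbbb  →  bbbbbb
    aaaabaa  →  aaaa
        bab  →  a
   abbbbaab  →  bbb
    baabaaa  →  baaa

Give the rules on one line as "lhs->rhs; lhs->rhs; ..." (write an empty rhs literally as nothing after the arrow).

ab->b; aba->; bab->a; bba->b

  | bbb
  | baaab => baab => bab => a
  | bbbbbb
  | aaaabaa => aaaa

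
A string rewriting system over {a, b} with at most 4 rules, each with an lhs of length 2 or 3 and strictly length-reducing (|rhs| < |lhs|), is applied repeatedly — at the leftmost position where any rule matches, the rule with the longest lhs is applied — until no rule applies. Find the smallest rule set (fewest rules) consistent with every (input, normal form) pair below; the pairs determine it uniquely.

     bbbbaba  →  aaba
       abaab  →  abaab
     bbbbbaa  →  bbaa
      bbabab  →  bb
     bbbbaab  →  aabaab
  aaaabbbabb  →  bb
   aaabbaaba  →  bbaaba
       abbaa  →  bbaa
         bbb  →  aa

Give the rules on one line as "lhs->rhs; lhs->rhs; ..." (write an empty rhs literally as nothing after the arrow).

abb->bb; bab->b; bbb->aa

  | bbbbaba => aababa => aaba
  | abaab
  | bbbbbaa => aabbaa => abbaa => bbaa
  | bbabab => bbab => bb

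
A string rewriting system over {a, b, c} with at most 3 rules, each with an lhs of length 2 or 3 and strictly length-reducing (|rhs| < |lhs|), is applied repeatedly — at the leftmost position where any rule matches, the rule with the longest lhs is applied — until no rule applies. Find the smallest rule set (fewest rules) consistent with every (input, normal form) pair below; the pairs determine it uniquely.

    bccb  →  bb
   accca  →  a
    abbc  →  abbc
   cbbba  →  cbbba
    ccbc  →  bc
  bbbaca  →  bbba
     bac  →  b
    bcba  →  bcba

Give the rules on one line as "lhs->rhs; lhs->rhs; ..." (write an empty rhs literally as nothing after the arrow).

ac->; cc->

  | bccb => bb
  | accca => cca => a
  | abbc
  | cbbba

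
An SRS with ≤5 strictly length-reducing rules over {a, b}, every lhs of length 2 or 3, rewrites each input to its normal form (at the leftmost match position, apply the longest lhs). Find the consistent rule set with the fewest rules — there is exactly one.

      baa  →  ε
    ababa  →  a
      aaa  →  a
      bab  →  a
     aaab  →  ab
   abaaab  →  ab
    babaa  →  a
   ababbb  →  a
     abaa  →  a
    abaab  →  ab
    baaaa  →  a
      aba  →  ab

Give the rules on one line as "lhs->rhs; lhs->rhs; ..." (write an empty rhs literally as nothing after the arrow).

aa->a; ba->b; baa->; bb->a

  | baa => ε
  | ababa => abba => aaa => aa => a
  | aaa => aa => a
  | bab => bb => a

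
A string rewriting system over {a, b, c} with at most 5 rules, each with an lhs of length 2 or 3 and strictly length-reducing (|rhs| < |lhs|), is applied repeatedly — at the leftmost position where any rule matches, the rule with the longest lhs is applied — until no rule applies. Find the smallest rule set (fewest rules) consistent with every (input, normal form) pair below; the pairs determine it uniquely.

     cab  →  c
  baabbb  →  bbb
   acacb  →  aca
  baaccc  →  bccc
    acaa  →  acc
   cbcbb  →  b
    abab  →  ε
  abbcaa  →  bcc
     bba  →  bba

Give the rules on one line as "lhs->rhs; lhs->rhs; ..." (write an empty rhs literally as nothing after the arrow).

  | cab => c
  | baabbb => bcbbb => bbb
  | acacb => aca
  | baaccc => bccc

aa->c; aac->c; ab->; cb->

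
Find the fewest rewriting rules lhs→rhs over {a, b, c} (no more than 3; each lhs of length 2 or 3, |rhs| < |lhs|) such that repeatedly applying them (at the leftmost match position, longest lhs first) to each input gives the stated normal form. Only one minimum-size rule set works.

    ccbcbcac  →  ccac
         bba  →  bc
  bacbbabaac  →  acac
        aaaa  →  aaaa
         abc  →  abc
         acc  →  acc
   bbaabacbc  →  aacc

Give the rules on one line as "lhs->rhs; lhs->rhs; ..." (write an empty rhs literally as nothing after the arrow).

  | ccbcbcac => ccbcac => ccac
  | bba => bc
  | bacbbabaac => ccbbabaac => cbabaac => abaac => acac
  | aaaa

ba->c; bca->aa; cb->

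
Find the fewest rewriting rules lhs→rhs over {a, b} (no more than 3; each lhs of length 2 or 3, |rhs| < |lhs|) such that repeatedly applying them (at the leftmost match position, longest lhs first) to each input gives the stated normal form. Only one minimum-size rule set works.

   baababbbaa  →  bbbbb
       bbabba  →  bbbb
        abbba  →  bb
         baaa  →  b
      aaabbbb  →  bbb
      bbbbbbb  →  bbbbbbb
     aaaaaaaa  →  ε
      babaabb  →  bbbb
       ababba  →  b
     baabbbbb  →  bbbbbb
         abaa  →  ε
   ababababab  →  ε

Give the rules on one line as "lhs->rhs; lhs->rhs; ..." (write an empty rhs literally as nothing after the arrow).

aa->; ab->; ba->b

  | baababbbaa => bababbbaa => bbabbbaa => bbbbbaa => bbbbba => bbbbb
  | bbabba => bbbba => bbbb
  | abbba => bba => bb
  | baaa => baa => ba => b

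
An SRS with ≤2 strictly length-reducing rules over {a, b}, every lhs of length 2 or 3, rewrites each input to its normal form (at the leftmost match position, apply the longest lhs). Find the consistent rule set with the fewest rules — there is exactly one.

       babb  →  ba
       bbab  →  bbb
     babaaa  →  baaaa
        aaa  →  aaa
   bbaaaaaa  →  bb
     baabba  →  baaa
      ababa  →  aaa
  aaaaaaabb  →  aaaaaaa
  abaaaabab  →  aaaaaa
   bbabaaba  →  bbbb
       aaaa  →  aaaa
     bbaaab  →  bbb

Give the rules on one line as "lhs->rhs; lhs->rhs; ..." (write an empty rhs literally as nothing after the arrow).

  | babb => bab => ba
  | bbab => bbb
  | babaaa => baaaa
  | aaa

ab->a; bba->bb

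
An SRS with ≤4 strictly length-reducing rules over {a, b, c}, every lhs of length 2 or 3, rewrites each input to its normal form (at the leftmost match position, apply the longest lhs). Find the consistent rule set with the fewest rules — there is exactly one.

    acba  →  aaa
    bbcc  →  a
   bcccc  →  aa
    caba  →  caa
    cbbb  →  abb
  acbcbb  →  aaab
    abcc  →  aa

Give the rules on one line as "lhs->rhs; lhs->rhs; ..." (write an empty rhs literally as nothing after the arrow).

  | acba => aaa
  | bbcc => bba => ba => a
  | bcccc => bacc => acc => aa
  | caba => caa

ba->a; cb->a; cc->a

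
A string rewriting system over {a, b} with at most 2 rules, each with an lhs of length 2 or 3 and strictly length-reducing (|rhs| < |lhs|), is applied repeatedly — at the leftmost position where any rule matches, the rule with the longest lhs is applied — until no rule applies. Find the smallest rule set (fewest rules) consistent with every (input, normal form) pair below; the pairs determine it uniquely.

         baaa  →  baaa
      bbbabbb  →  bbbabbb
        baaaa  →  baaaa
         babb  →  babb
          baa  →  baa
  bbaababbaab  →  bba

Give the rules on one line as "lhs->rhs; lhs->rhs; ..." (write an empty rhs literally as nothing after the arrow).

aab->a; aba->a

  | baaa
  | bbbabbb
  | baaaa
  | babb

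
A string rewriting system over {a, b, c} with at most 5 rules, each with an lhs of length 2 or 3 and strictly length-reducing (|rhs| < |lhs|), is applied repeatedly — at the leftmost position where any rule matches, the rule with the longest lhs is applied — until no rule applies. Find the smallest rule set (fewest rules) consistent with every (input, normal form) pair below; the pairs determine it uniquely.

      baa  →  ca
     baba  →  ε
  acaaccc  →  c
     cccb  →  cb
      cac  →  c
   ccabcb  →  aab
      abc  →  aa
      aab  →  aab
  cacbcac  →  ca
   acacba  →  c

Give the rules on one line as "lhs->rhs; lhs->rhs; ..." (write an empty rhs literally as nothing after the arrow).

ac->; ba->c; bc->a; cc->

  | baa => ca
  | baba => cba => cc => ε
  | acaaccc => aaccc => acc => c
  | cccb => cb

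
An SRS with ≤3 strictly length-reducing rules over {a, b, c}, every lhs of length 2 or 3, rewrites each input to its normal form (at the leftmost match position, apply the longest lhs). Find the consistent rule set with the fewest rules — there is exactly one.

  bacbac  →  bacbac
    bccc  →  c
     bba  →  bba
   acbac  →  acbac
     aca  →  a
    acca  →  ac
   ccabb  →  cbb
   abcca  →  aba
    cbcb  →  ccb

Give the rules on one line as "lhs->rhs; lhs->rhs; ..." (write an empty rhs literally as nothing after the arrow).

bc->c; bcc->b; ca->

  | bacbac
  | bccc => bc => c
  | bba
  | acbac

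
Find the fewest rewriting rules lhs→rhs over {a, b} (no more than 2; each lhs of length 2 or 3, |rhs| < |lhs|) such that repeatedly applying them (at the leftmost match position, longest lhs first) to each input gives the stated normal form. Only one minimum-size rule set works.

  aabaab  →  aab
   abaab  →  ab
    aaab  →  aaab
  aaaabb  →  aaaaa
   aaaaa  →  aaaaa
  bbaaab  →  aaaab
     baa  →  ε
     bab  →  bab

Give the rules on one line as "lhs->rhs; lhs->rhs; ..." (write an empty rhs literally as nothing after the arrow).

baa->; bb->a

  | aabaab => aab
  | abaab => ab
  | aaab
  | aaaabb => aaaaa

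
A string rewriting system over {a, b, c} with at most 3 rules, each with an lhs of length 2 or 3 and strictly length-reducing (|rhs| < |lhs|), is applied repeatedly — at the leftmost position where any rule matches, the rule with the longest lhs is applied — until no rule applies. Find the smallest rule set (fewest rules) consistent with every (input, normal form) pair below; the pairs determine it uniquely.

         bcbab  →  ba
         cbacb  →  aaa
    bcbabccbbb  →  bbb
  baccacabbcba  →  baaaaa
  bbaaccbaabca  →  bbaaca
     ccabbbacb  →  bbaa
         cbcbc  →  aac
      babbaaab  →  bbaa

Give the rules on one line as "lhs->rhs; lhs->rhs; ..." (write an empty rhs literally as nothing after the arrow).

  | bcbab => baab => ba
  | cbacb => aacb => aaa
  | bcbabccbbb => baabccbbb => baccbbb => babbb => bbb
  | baccacabbcba => baacabbcba => baacbcba => baaacba => baaaaa

ab->; cb->a; cc->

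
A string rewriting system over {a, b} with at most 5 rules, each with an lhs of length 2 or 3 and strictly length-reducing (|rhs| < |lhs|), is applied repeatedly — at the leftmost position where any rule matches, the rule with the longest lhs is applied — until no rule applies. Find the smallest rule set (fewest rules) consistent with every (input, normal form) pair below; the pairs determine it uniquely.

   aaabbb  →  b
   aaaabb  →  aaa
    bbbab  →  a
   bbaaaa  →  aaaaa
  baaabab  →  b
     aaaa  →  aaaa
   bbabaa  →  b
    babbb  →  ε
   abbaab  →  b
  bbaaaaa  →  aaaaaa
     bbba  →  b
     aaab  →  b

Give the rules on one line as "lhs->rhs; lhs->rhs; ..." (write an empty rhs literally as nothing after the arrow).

ab->b; abb->; ba->b; bb->a

  | aaabbb => aab => ab => b
  | aaaabb => aaa
  | bbbab => abab => bab => bb => a
  | bbaaaa => aaaaa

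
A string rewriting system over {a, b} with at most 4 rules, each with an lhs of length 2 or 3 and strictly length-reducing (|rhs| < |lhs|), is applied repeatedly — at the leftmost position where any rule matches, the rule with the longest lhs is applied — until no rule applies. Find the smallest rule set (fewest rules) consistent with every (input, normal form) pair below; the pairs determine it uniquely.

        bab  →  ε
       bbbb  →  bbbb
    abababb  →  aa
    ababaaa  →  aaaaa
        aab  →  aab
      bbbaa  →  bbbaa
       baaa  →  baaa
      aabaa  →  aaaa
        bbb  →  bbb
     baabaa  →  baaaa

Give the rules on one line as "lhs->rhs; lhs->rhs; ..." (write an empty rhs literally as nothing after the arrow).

  | bab => ε
  | bbbb
  | abababb => aababb => aaabb => aa
  | ababaaa => aabaaa => aaaaa

aba->aa; abb->; bab->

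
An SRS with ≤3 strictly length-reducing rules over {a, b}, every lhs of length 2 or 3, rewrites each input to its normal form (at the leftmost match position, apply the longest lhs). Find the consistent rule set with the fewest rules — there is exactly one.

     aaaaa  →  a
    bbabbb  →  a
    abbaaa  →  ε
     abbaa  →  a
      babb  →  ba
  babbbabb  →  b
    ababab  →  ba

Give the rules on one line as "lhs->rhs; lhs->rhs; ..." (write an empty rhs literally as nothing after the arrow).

  | aaaaa => aaa => a
  | bbabbb => abbb => abb => ab => a
  | abbaaa => abaaa => aaaa => aa => ε
  | abbaa => abaa => aaa => a

aa->; ab->a; bb->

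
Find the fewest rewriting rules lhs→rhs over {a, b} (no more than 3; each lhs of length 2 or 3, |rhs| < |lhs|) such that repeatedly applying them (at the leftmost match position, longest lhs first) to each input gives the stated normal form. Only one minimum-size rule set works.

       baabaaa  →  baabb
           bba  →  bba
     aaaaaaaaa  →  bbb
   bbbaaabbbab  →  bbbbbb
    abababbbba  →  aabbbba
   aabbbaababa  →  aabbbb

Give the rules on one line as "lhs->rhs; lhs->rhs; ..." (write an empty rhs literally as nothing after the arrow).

  | baabaaa => baabb
  | bba
  | aaaaaaaaa => baaaaaa => bbaaa => bbb
  | bbbaaabbbab => bbbbbbbab => bbbbbb

aaa->b; bab->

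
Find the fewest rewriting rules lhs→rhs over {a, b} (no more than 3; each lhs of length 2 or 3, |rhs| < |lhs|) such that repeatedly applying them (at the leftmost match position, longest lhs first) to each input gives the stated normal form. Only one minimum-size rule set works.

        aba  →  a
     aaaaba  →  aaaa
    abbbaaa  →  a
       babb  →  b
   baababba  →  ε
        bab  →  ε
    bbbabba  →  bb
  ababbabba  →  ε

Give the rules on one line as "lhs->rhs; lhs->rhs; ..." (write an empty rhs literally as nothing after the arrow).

ab->; ba->; bab->

  | aba => a
  | aaaaba => aaaa
  | abbbaaa => bbaaa => baa => a
  | babb => b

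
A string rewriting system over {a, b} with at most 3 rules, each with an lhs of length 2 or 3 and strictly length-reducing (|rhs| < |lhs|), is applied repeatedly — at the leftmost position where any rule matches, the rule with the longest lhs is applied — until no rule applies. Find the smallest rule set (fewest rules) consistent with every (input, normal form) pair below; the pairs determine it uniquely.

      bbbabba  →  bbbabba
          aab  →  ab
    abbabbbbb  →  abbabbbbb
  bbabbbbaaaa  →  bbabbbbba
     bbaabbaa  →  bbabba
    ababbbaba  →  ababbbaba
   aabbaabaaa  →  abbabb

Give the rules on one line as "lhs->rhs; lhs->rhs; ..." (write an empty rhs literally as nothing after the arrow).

aa->a; aaa->b

  | bbbabba
  | aab => ab
  | abbabbbbb
  | bbabbbbaaaa => bbabbbbba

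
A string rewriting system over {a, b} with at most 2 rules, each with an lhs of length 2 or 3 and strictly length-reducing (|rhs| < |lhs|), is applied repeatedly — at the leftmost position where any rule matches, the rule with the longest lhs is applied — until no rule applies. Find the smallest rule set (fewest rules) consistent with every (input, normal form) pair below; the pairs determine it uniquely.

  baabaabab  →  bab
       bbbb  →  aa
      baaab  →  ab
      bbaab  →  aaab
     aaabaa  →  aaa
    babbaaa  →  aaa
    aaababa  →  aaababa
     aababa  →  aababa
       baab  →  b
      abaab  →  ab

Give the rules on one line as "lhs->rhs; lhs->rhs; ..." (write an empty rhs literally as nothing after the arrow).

  | baabaabab => baabab => bab
  | bbbb => abb => aa
  | baaab => ab
  | bbaab => aaab

baa->; bb->a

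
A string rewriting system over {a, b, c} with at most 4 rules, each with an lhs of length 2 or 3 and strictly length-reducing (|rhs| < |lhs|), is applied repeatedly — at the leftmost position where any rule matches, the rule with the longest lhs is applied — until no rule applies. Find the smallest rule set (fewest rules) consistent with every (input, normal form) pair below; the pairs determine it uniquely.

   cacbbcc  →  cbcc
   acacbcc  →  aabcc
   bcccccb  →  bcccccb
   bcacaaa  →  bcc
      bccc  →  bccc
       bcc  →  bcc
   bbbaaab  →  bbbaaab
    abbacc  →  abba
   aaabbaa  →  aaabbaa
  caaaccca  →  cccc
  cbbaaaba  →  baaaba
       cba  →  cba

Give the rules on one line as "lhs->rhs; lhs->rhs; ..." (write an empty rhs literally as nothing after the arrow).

  | cacbbcc => ccbbcc => cbcc
  | acacbcc => aacbcc => aabcc
  | bcccccb
  | bcacaaa => bccaaa => bccaa => bcca => bcc

ac->a; ca->c; cbb->b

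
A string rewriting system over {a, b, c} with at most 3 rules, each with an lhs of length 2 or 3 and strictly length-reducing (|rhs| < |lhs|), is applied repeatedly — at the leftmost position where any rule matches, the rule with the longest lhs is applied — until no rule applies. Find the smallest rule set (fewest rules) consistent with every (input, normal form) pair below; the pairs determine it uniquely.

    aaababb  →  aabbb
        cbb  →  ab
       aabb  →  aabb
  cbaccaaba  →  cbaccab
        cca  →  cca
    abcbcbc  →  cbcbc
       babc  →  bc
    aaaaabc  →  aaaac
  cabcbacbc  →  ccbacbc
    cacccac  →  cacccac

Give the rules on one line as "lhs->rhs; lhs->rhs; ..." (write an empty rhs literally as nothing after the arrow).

  | aaababb => aabbb
  | cbb => ab
  | aabb
  | cbaccaaba => cbaccab

aba->b; abc->c; cbb->ab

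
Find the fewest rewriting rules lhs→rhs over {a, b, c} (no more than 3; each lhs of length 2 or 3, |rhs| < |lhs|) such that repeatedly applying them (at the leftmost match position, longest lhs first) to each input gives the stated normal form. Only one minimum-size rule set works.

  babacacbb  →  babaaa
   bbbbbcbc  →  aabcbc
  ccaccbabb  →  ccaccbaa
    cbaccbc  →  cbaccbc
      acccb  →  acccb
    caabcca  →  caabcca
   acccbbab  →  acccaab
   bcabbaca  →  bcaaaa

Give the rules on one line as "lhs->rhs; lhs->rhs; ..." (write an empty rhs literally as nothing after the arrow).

  | babacacbb => babaacbb => babaaca => babaaa
  | bbbbbcbc => abbbcbc => aabcbc
  | ccaccbabb => ccaccbaa
  | cbaccbc

aca->aa; bb->a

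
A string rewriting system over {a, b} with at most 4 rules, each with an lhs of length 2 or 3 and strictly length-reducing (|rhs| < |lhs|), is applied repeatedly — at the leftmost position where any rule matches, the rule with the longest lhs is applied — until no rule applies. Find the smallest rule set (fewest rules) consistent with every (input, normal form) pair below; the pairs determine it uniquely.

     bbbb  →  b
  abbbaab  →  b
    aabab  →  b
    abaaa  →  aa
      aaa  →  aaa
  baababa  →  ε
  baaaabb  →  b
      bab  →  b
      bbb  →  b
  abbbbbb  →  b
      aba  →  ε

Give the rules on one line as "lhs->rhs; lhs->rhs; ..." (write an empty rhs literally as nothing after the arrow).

  | bbbb => bbb => bb => b
  | abbbaab => bbbaab => bbaab => baab => ab => b
  | aabab => abab => bab => b
  | abaaa => baaa => aa

ab->b; ba->; bb->b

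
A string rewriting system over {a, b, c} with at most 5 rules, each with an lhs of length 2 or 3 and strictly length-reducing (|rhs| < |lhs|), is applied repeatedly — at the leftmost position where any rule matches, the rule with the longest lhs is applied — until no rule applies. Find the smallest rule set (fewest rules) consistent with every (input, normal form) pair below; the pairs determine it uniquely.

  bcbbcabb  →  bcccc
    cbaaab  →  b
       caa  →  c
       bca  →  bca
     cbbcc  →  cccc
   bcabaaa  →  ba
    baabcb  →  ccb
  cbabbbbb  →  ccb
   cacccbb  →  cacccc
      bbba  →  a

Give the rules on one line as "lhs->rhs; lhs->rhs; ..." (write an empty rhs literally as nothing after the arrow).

aa->; ab->b; bb->c; cba->a

  | bcbbcabb => bcccabb => bcccbb => bcccc
  | cbaaab => aaab => ab => b
  | caa => c
  | bca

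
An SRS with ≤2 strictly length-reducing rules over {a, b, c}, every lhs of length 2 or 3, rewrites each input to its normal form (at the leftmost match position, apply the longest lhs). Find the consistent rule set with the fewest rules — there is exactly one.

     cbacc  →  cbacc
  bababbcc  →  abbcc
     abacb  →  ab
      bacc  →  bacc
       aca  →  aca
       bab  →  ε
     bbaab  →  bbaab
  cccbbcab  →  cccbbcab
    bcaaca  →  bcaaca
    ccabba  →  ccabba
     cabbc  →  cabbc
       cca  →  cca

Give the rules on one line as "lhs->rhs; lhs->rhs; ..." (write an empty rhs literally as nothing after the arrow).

acb->; bab->

  | cbacc
  | bababbcc => abbcc
  | abacb => ab
  | bacc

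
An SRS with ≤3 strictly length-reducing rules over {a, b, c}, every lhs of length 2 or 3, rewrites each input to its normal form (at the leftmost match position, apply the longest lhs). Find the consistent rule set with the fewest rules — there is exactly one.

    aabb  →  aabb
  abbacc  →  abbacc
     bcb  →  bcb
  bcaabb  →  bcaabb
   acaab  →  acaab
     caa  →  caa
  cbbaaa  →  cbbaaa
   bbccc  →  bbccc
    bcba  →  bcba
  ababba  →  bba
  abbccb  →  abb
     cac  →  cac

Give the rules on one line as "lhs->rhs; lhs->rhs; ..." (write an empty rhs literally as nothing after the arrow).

aba->; ccb->

  | aabb
  | abbacc
  | bcb
  | bcaabb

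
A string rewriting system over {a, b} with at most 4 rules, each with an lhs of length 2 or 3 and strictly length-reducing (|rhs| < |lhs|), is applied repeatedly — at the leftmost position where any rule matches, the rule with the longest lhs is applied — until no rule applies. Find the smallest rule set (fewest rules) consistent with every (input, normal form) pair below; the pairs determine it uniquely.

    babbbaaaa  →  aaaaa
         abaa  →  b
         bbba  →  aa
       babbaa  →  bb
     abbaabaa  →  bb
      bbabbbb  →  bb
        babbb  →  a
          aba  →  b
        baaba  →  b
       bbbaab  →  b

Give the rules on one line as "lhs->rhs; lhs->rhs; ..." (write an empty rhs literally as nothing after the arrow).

ab->b; ba->b; bab->b; bbb->a

  | babbbaaaa => bbbaaaa => aaaaa
  | abaa => baa => ba => b
  | bbba => aa
  | babbaa => bbaa => bba => bb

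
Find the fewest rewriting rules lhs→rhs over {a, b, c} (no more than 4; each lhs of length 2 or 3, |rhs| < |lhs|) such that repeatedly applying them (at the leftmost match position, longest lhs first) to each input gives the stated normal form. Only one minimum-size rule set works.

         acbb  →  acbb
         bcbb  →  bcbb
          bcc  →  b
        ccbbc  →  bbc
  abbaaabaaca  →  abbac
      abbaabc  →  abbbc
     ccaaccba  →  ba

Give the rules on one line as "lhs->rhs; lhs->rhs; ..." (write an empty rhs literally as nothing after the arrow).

  | acbb
  | bcbb
  | bcc => b
  | ccbbc => bbc

aa->; bca->c; cc->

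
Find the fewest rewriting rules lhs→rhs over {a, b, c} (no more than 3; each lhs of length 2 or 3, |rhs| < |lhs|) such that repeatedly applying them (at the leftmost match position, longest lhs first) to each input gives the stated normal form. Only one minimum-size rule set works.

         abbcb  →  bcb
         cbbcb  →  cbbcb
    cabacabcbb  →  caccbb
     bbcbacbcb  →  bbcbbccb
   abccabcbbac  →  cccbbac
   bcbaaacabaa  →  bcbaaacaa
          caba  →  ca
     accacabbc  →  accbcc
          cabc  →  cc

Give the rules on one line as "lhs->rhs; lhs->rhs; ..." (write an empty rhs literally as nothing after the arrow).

  | abbcb => bcb
  | cbbcb
  | cabacabcbb => cacabcbb => caccbb
  | bbcbacbcb => bbcbbccb

ab->; acb->bc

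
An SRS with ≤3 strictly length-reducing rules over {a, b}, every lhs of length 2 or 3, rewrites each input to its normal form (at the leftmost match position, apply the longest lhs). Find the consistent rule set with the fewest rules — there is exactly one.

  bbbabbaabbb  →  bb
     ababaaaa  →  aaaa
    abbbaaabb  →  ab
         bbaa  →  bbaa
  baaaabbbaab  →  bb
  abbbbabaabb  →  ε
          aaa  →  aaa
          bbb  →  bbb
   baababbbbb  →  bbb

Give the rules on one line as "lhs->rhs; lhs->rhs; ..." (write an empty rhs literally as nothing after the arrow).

aab->; abb->; bab->ab

  | bbbabbaabbb => bbabbaabbb => babbaabbb => abbaabbb => aabbb => bb
  | ababaaaa => aabaaaa => aaaa
  | abbbaaabb => baaabb => bab => ab
  | bbaa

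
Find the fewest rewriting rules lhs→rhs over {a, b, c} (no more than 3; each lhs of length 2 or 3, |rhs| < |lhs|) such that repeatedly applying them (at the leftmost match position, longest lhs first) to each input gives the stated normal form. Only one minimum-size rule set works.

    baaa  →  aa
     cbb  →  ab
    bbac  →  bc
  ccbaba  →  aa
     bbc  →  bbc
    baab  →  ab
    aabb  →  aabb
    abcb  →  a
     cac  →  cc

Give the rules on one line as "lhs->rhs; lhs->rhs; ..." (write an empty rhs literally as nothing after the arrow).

ba->; ca->c; cb->a

  | baaa => aa
  | cbb => ab
  | bbac => bc
  | ccbaba => caaba => caba => cba => aa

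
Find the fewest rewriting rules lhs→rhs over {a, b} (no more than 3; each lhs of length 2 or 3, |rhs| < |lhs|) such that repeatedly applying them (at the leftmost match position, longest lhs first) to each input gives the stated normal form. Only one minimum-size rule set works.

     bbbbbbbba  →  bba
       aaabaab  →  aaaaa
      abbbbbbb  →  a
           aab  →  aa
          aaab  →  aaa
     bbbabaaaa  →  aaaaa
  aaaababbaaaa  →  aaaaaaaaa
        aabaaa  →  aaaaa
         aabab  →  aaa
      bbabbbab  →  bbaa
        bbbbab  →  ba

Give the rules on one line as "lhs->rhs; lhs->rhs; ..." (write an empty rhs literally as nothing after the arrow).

ab->a; bbb->

  | bbbbbbbba => bbbbba => bba
  | aaabaab => aaaaab => aaaaa
  | abbbbbbb => abbbbbb => abbbbb => abbbb => abbb => abb => ab => a
  | aab => aa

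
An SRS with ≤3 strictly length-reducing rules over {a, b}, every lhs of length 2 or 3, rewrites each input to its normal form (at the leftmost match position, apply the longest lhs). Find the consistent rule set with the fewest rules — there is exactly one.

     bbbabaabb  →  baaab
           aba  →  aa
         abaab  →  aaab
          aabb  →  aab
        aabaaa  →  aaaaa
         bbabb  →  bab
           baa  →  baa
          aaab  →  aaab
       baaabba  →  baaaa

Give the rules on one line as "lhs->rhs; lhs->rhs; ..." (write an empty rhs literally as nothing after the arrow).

  | bbbabaabb => bbabaabb => babaabb => baaabb => baaab
  | aba => aa
  | abaab => aaab
  | aabb => aab

aba->aa; bb->b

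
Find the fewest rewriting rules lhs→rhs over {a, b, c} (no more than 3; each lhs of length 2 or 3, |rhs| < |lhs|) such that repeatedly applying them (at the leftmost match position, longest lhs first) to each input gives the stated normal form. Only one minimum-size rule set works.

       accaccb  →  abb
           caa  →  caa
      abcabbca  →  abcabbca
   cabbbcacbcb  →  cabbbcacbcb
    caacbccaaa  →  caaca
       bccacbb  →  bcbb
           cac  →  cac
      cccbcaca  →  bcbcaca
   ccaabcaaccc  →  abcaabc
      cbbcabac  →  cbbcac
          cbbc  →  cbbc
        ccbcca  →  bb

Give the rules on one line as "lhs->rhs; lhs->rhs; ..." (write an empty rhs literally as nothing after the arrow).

ba->; cc->b

  | accaccb => abaccb => accb => abb
  | caa
  | abcabbca
  | cabbbcacbcb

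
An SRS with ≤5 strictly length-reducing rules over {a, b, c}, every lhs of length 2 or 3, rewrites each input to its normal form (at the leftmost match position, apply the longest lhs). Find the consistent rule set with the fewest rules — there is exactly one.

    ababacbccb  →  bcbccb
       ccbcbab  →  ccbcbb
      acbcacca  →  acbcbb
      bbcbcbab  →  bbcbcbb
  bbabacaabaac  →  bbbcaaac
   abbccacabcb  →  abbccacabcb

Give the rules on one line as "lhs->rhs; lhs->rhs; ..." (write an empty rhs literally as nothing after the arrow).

aab->a; aba->; acc->bb; ba->b

  | ababacbccb => bacbccb => bcbccb
  | ccbcbab => ccbcbb
  | acbcacca => acbcbba => acbcbb
  | bbcbcbab => bbcbcbb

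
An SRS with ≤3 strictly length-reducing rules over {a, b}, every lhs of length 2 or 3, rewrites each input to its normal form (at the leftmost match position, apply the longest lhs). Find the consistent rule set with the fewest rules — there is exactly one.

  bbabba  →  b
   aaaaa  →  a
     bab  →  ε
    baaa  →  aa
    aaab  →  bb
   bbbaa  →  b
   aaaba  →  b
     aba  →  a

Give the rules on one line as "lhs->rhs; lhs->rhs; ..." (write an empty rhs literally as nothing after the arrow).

aaa->b; ba->; bab->

  | bbabba => bba => b
  | aaaaa => baa => a
  | bab => ε
  | baaa => aa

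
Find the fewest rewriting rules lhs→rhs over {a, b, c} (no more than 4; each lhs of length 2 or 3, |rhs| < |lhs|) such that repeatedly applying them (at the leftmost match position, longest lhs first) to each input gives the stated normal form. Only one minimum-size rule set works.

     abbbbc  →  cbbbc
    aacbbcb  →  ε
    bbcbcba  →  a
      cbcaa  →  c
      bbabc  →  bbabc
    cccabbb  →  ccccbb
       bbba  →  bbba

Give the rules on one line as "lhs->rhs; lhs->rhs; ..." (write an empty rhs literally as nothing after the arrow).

aa->b; abb->cb; bcb->

  | abbbbc => cbbbc
  | aacbbcb => bcbbcb => bcb => ε
  | bbcbcba => bcba => a
  | cbcaa => cbcb => c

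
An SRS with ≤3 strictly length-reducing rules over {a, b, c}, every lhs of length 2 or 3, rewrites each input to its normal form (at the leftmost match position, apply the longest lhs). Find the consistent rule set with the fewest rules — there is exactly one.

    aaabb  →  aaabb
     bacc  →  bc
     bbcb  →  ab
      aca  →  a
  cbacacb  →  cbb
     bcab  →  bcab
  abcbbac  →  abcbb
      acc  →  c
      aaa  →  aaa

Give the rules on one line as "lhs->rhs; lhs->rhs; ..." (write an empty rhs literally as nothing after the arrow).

ac->; bbc->a

  | aaabb
  | bacc => bc
  | bbcb => ab
  | aca => a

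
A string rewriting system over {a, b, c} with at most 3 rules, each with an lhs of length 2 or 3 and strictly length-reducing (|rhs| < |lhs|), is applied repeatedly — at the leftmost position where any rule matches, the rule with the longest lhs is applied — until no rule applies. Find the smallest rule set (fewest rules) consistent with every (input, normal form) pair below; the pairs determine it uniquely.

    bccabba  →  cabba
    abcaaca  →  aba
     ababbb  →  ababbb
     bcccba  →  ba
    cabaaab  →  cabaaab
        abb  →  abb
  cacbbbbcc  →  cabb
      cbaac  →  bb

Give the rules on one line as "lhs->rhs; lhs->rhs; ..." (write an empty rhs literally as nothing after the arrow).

  | bccabba => cabba
  | abcaaca => aaaca => aba
  | ababbb
  | bcccba => ccba => cba => ba

aac->b; bc->; cb->b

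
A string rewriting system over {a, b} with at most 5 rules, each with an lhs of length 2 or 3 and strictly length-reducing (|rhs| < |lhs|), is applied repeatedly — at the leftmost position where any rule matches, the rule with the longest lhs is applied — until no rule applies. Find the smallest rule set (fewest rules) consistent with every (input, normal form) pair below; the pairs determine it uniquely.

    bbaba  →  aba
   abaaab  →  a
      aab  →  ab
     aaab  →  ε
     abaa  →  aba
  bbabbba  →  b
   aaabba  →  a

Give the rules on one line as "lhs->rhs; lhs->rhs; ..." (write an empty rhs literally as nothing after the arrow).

aa->a; aaa->b; bb->; bbb->a

  | bbaba => aba
  | abaaab => abbb => aa => a
  | aab => ab
  | aaab => bb => ε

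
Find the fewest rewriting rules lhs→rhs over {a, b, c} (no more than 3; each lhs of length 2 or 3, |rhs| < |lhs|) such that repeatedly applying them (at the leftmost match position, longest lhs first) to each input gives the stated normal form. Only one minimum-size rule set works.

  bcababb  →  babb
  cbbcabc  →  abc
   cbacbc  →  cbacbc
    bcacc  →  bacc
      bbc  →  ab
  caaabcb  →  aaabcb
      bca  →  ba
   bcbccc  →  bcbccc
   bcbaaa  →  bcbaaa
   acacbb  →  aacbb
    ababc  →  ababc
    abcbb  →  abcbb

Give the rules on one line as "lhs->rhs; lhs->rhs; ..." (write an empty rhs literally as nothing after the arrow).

bbc->ab; ca->a; cab->

  | bcababb => babb
  | cbbcabc => cababc => abc
  | cbacbc
  | bcacc => bacc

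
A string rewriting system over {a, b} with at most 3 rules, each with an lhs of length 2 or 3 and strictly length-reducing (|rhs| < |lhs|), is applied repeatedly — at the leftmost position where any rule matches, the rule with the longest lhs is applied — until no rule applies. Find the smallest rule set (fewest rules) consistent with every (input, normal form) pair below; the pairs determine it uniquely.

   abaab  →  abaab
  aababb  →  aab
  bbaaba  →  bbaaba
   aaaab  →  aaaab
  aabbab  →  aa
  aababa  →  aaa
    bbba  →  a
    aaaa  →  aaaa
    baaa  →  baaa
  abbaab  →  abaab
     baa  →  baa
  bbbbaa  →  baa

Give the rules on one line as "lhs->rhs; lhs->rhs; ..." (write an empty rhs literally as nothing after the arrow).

abb->ab; bab->; bbb->

  | abaab
  | aababb => aab
  | bbaaba
  | aaaab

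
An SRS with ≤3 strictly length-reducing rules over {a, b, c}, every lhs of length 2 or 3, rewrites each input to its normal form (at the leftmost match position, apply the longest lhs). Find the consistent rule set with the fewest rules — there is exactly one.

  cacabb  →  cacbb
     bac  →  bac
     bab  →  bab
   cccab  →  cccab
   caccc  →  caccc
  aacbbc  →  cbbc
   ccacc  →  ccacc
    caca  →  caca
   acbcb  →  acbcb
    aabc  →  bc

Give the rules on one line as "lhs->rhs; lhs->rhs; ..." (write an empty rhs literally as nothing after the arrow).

  | cacabb => cacbb
  | bac
  | bab
  | cccab

aa->; abb->bb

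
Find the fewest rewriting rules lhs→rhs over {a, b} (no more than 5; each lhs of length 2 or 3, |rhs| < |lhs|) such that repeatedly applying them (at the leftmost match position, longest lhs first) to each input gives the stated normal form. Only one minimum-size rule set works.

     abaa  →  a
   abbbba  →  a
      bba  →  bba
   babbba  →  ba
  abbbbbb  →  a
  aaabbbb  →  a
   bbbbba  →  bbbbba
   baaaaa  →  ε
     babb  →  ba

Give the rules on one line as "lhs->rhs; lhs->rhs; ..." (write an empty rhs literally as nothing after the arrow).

aa->; ab->a; aba->ab; baa->a

  | abaa => aba => ab => a
  | abbbba => abbba => abba => aba => ab => a
  | bba
  | babbba => babba => baba => bab => ba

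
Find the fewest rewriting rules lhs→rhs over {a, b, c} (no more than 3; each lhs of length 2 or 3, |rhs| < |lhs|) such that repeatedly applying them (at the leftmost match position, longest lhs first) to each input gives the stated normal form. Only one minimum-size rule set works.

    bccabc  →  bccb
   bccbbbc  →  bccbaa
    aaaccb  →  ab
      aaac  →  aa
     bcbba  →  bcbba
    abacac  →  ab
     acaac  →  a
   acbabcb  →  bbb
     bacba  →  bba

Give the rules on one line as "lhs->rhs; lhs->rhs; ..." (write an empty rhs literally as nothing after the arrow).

abc->b; ac->; bbc->aa

  | bccabc => bccb
  | bccbbbc => bccbaa
  | aaaccb => aacb => ab
  | aaac => aa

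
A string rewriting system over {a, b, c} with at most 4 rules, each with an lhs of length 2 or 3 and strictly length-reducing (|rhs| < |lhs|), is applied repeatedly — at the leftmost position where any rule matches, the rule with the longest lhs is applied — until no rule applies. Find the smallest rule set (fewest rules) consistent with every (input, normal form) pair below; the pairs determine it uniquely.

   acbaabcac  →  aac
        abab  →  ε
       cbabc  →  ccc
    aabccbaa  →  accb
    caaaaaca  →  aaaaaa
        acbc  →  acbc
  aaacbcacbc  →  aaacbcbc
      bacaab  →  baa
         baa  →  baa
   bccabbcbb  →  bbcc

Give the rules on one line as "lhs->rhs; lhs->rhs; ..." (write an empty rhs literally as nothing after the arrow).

  | acbaabcac => acbabcac => acbbcac => acccac => accac => acac => aac
  | abab => ab => ε
  | cbabc => cbbc => ccc
  | aabccbaa => accbaa => accba => accb

ab->; ca->a; cba->cb; cbb->cc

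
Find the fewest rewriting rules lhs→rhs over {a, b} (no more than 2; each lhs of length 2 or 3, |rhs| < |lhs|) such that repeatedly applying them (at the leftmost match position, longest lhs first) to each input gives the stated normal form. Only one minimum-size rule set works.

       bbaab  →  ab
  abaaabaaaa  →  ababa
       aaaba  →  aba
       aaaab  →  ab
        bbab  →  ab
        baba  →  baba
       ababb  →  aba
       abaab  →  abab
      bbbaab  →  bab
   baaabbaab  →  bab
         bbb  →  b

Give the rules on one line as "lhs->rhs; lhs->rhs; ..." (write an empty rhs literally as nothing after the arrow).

  | bbaab => aab => ab
  | abaaabaaaa => abaabaaaa => ababaaaa => ababaaa => ababaa => ababa
  | aaaba => aaba => aba
  | aaaab => aaab => aab => ab

aa->a; bb->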